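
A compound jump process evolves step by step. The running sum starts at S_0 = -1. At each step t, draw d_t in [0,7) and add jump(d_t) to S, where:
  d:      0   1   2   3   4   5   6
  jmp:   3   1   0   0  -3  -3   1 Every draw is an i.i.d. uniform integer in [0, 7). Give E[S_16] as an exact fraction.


-23/7

Outcome values over d=0..6: [3, 1, 0, 0, -3, -3, 1]
Σy = -1, Σy² = 29, M = 7
μ = -1/7 = -1/7,  σ² = 29/7 − (-1/7)² = 202/49
E[S_16] = -1 + 16·(-1/7) = -23/7


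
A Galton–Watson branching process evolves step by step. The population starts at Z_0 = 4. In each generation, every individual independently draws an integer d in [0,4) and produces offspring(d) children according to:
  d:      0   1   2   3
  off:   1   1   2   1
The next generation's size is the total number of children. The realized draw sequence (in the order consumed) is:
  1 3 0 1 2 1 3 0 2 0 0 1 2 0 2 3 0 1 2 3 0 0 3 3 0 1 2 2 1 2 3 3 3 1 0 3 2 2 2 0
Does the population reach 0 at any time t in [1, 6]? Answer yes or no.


gen 0: Z_0=4, draws=[1, 3, 0, 1], offspring=[1, 1, 1, 1], Z_1=4
gen 1: Z_1=4, draws=[2, 1, 3, 0], offspring=[2, 1, 1, 1], Z_2=5
gen 2: Z_2=5, draws=[2, 0, 0, 1, 2], offspring=[2, 1, 1, 1, 2], Z_3=7
gen 3: Z_3=7, draws=[0, 2, 3, 0, 1, 2, 3], offspring=[1, 2, 1, 1, 1, 2, 1], Z_4=9
gen 4: Z_4=9, draws=[0, 0, 3, 3, 0, 1, 2, 2, 1], offspring=[1, 1, 1, 1, 1, 1, 2, 2, 1], Z_5=11
gen 5: Z_5=11, draws=[2, 3, 3, 3, 1, 0, 3, 2, 2, 2, 0], offspring=[2, 1, 1, 1, 1, 1, 1, 2, 2, 2, 1], Z_6=15

no


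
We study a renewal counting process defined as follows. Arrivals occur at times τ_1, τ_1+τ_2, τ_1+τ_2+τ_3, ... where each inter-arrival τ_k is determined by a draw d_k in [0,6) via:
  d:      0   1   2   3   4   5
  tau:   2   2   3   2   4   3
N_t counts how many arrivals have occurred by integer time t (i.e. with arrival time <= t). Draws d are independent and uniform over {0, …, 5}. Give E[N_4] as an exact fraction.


Inter-arrival values over d=0..5: [2, 2, 3, 2, 4, 3]
Each d has probability 1/6, so the pmf of τ is: f(2) = 1/2, f(3) = 1/3, f(4) = 1/6
Renewal equation for m(n) = E[N_n]: condition on τ_1 = k (if k <= n, one arrival plus a fresh copy on the remaining n−k steps): m(n) = F(n) + Σ_{k<=n} f(k)·m(n−k), where F(n) = P(τ <= n) and m(0) = 0
m(1) = F(1) = 0
m(2) = F(2) = 1/2
m(3) = F(3) = 5/6
m(4) = F(4) + f(2)·m(2) = 1 + 1/2·1/2 = 5/4
E[N_4] = m(4) = 5/4

5/4


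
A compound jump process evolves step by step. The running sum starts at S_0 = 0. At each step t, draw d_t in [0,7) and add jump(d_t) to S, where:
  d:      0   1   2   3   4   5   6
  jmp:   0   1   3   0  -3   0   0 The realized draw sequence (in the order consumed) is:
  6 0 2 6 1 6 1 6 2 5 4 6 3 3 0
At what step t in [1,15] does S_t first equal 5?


7

t=0: S=0, d=6, jump=0, S_1=0
t=1: S=0, d=0, jump=0, S_2=0
t=2: S=0, d=2, jump=3, S_3=3
t=3: S=3, d=6, jump=0, S_4=3
t=4: S=3, d=1, jump=1, S_5=4
t=5: S=4, d=6, jump=0, S_6=4
t=6: S=4, d=1, jump=1, S_7=5
t=7: S=5, d=6, jump=0, S_8=5
t=8: S=5, d=2, jump=3, S_9=8
t=9: S=8, d=5, jump=0, S_10=8
t=10: S=8, d=4, jump=-3, S_11=5
t=11: S=5, d=6, jump=0, S_12=5
t=12: S=5, d=3, jump=0, S_13=5
t=13: S=5, d=3, jump=0, S_14=5
t=14: S=5, d=0, jump=0, S_15=5


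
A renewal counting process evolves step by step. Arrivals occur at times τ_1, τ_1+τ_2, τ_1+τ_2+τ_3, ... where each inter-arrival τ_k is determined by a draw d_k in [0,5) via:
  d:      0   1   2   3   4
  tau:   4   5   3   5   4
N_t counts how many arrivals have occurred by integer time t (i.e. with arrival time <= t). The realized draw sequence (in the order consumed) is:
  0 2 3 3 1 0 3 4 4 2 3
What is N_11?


draw d_1=0: τ_1=4, arrival time A_1=4
draw d_2=2: τ_2=3, arrival time A_2=7
draw d_3=3: τ_3=5, arrival time A_3=12
draw d_4=3: τ_4=5, arrival time A_4=17
draw d_5=1: τ_5=5, arrival time A_5=22
draw d_6=0: τ_6=4, arrival time A_6=26
draw d_7=3: τ_7=5, arrival time A_7=31
draw d_8=4: τ_8=4, arrival time A_8=35
draw d_9=4: τ_9=4, arrival time A_9=39
draw d_10=2: τ_10=3, arrival time A_10=42
draw d_11=3: τ_11=5, arrival time A_11=47
N_t over t=0..11: 0:0 1:0 2:0 3:0 4:1 5:1 6:1 7:2 8:2 9:2 10:2 11:2

2


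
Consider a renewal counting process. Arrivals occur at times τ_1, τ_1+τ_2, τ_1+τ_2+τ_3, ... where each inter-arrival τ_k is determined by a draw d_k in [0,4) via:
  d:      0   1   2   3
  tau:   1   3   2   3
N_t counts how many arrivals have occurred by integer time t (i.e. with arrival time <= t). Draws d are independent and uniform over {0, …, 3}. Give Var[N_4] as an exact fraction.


25311/65536

Inter-arrival values over d=0..3: [1, 3, 2, 3]
Each d has probability 1/4, so the pmf of τ is: f(1) = 1/4, f(2) = 1/4, f(3) = 1/2
Let p_n(j) = P(N_n = j), with p_0 = [1]. Condition on τ_1: p_n(0) = P(τ > n), and for j >= 1, p_n(j) = Σ_{k<=n} f(k)·p_{n−k}(j−1)
p_1 = [3/4, 1/4]  (j = 0..1)
p_2 = [1/2, 7/16, 1/16]  (j = 0..2)
p_3 = [0, 13/16, 11/64, 1/64]  (j = 0..3)
p_4 = [0, 1/2, 7/16, 15/256, 1/256]  (j = 0..4)
E[N_4] = Σ j·p_4(j) = 401/256;  E[N_4²] = Σ j²·p_4(j) = 727/256
Var[N_4] = 727/256 − (401/256)² = 25311/65536


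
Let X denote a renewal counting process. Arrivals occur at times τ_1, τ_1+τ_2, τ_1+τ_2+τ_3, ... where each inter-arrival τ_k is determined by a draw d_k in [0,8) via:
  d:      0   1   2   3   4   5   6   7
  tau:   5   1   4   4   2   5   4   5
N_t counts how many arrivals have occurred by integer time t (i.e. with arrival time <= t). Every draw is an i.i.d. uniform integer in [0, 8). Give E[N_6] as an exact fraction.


Inter-arrival values over d=0..7: [5, 1, 4, 4, 2, 5, 4, 5]
Each d has probability 1/8, so the pmf of τ is: f(1) = 1/8, f(2) = 1/8, f(4) = 3/8, f(5) = 3/8
Renewal equation for m(n) = E[N_n]: condition on τ_1 = k (if k <= n, one arrival plus a fresh copy on the remaining n−k steps): m(n) = F(n) + Σ_{k<=n} f(k)·m(n−k), where F(n) = P(τ <= n) and m(0) = 0
m(1) = F(1) = 1/8
m(2) = F(2) + f(1)·m(1) = 1/4 + 1/8·1/8 = 17/64
m(3) = F(3) + f(1)·m(2) + f(2)·m(1) = 1/4 + 1/8·17/64 + 1/8·1/8 = 153/512
m(4) = F(4) + f(1)·m(3) + f(2)·m(2) = 5/8 + 1/8·153/512 + 1/8·17/64 = 2849/4096
m(5) = F(5) + f(1)·m(4) + f(2)·m(3) + f(4)·m(1) = 1 + 1/8·2849/4096 + 1/8·153/512 + 3/8·1/8 = 38377/32768
m(6) = F(6) + f(1)·m(5) + f(2)·m(4) + f(4)·m(2) + f(5)·m(1) = 1 + 1/8·38377/32768 + 1/8·2849/4096 + 3/8·17/64 + 3/8·1/8 = 361713/262144
E[N_6] = m(6) = 361713/262144

361713/262144


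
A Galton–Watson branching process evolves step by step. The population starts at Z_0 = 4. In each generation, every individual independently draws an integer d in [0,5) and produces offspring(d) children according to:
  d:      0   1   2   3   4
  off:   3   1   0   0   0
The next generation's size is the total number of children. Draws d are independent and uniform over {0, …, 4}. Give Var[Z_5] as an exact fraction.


Outcome values over d=0..4: [3, 1, 0, 0, 0]
Σy = 4, Σy² = 10, M = 5
μ = 4/5 = 4/5,  σ² = 10/5 − (4/5)² = 34/25
V_0 = 0, E_0 = 4
V_1 = 34/25·E_0 + (4/5)²·V_0 = 136/25;  E_1 = 16/5
V_2 = 34/25·E_1 + (4/5)²·V_1 = 4896/625;  E_2 = 64/25
V_3 = 34/25·E_2 + (4/5)²·V_2 = 132736/15625;  E_3 = 256/125
V_4 = 34/25·E_3 + (4/5)²·V_3 = 3211776/390625;  E_4 = 1024/625
V_5 = 34/25·E_4 + (4/5)²·V_4 = 73148416/9765625;  E_5 = 4096/3125

73148416/9765625


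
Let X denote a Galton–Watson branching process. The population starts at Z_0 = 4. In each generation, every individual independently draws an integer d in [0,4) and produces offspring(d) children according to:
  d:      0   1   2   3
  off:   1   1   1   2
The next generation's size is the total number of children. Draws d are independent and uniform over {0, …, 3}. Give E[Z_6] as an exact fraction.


Outcome values over d=0..3: [1, 1, 1, 2]
Σy = 5, Σy² = 7, M = 4
μ = 5/4 = 5/4,  σ² = 7/4 − (5/4)² = 3/16
E[Z_0] = 4
E[Z_1] = 5/4·E[Z_0] = 5
E[Z_2] = 5/4·E[Z_1] = 25/4
E[Z_3] = 5/4·E[Z_2] = 125/16
E[Z_4] = 5/4·E[Z_3] = 625/64
E[Z_5] = 5/4·E[Z_4] = 3125/256
E[Z_6] = 5/4·E[Z_5] = 15625/1024

15625/1024


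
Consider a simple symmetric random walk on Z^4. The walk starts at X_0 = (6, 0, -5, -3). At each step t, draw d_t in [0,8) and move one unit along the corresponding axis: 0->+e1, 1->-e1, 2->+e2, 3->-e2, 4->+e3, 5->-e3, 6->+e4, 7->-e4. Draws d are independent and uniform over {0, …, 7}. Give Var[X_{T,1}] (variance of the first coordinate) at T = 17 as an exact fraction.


Outcome values over d=0..7: [1, -1, 0, 0, 0, 0, 0, 0]
Σy = 0, Σy² = 2, M = 8
μ = 0/8 = 0,  σ² = 2/8 − (0)² = 1/4
Independent increments: Var[X_17] = 17·σ² = 17·(1/4) = 17/4

17/4


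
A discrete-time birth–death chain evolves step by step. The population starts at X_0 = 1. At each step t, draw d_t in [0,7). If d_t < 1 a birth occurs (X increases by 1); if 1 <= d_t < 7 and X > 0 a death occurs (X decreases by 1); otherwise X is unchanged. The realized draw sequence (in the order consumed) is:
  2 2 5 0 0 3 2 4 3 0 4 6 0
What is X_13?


1

t=0: X=1, d=2 → death, X_1=0
t=1: X=0, d=2 → hold, X_2=0
t=2: X=0, d=5 → hold, X_3=0
t=3: X=0, d=0 → birth, X_4=1
t=4: X=1, d=0 → birth, X_5=2
t=5: X=2, d=3 → death, X_6=1
t=6: X=1, d=2 → death, X_7=0
t=7: X=0, d=4 → hold, X_8=0
t=8: X=0, d=3 → hold, X_9=0
t=9: X=0, d=0 → birth, X_10=1
t=10: X=1, d=4 → death, X_11=0
t=11: X=0, d=6 → hold, X_12=0
t=12: X=0, d=0 → birth, X_13=1


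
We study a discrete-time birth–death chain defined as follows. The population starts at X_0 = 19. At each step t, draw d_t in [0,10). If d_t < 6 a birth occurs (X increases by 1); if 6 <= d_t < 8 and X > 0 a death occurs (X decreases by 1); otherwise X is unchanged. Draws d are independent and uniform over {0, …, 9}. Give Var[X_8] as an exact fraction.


128/25

X can drop by at most 1 per step and X_0 = 19 > T = 8, so X_t >= 19 − t >= 11 > 0 for every t <= 8: the floor at 0 (the 'and X > 0' condition) never binds. Hence X_8 = X_0 + Σ_{t<8} Y_t with i.i.d. increments Y_t = y(d_t) ∈ {+1, −1, 0}.
Outcome values over d=0..9: [1, 1, 1, 1, 1, 1, -1, -1, 0, 0]
Σy = 4, Σy² = 8, M = 10
μ = 4/10 = 2/5,  σ² = 8/10 − (2/5)² = 16/25
Independent increments: Var[X_8] = 8·σ² = 8·(16/25) = 128/25


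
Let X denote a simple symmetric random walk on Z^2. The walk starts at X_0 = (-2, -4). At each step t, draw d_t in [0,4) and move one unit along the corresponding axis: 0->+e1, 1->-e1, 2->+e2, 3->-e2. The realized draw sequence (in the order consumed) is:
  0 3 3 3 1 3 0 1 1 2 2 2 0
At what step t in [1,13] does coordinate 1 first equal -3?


9

t=0: X=(-2, -4), d=0 → +e1, X_1=(-1, -4)
t=1: X=(-1, -4), d=3 → -e2, X_2=(-1, -5)
t=2: X=(-1, -5), d=3 → -e2, X_3=(-1, -6)
t=3: X=(-1, -6), d=3 → -e2, X_4=(-1, -7)
t=4: X=(-1, -7), d=1 → -e1, X_5=(-2, -7)
t=5: X=(-2, -7), d=3 → -e2, X_6=(-2, -8)
t=6: X=(-2, -8), d=0 → +e1, X_7=(-1, -8)
t=7: X=(-1, -8), d=1 → -e1, X_8=(-2, -8)
t=8: X=(-2, -8), d=1 → -e1, X_9=(-3, -8)
t=9: X=(-3, -8), d=2 → +e2, X_10=(-3, -7)
t=10: X=(-3, -7), d=2 → +e2, X_11=(-3, -6)
t=11: X=(-3, -6), d=2 → +e2, X_12=(-3, -5)
t=12: X=(-3, -5), d=0 → +e1, X_13=(-2, -5)


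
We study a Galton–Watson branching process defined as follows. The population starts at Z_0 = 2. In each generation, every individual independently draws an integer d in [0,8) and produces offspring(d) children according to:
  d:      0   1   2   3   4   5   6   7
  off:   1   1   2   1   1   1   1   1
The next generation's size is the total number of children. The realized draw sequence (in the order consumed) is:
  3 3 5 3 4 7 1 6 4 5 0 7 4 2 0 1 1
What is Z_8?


gen 0: Z_0=2, draws=[3, 3], offspring=[1, 1], Z_1=2
gen 1: Z_1=2, draws=[5, 3], offspring=[1, 1], Z_2=2
gen 2: Z_2=2, draws=[4, 7], offspring=[1, 1], Z_3=2
gen 3: Z_3=2, draws=[1, 6], offspring=[1, 1], Z_4=2
gen 4: Z_4=2, draws=[4, 5], offspring=[1, 1], Z_5=2
gen 5: Z_5=2, draws=[0, 7], offspring=[1, 1], Z_6=2
gen 6: Z_6=2, draws=[4, 2], offspring=[1, 2], Z_7=3
gen 7: Z_7=3, draws=[0, 1, 1], offspring=[1, 1, 1], Z_8=3

3


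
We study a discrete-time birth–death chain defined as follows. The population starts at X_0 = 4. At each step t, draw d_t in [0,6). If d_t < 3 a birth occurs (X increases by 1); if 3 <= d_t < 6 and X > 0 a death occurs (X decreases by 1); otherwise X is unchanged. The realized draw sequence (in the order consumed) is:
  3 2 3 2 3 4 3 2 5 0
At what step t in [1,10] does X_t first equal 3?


t=0: X=4, d=3 → death, X_1=3
t=1: X=3, d=2 → birth, X_2=4
t=2: X=4, d=3 → death, X_3=3
t=3: X=3, d=2 → birth, X_4=4
t=4: X=4, d=3 → death, X_5=3
t=5: X=3, d=4 → death, X_6=2
t=6: X=2, d=3 → death, X_7=1
t=7: X=1, d=2 → birth, X_8=2
t=8: X=2, d=5 → death, X_9=1
t=9: X=1, d=0 → birth, X_10=2

1


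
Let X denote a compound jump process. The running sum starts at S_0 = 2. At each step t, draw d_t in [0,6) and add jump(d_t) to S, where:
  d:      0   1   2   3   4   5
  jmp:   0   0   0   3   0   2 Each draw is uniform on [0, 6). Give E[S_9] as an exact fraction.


Outcome values over d=0..5: [0, 0, 0, 3, 0, 2]
Σy = 5, Σy² = 13, M = 6
μ = 5/6 = 5/6,  σ² = 13/6 − (5/6)² = 53/36
E[S_9] = 2 + 9·(5/6) = 19/2

19/2


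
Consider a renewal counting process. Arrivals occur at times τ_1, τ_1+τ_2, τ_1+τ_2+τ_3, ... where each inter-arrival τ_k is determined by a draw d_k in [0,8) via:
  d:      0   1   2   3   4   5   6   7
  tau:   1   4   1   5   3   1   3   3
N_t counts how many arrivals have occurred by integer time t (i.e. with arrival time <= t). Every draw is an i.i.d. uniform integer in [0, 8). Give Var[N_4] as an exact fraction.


Inter-arrival values over d=0..7: [1, 4, 1, 5, 3, 1, 3, 3]
Each d has probability 1/8, so the pmf of τ is: f(1) = 3/8, f(3) = 3/8, f(4) = 1/8, f(5) = 1/8
Let p_n(j) = P(N_n = j), with p_0 = [1]. Condition on τ_1: p_n(0) = P(τ > n), and for j >= 1, p_n(j) = Σ_{k<=n} f(k)·p_{n−k}(j−1)
p_1 = [5/8, 3/8]  (j = 0..1)
p_2 = [5/8, 15/64, 9/64]  (j = 0..2)
p_3 = [1/4, 39/64, 45/512, 27/512]  (j = 0..3)
p_4 = [1/8, 29/64, 189/512, 135/4096, 81/4096]  (j = 0..4)
E[N_4] = Σ j·p_4(j) = 5609/4096;  E[N_4²] = Σ j²·p_4(j) = 10415/4096
Var[N_4] = 10415/4096 − (5609/4096)² = 11198959/16777216

11198959/16777216


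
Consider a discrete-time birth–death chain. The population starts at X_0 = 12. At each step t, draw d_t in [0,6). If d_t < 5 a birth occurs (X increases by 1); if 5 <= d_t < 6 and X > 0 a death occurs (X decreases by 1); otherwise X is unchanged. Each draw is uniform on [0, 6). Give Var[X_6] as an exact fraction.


10/3

X can drop by at most 1 per step and X_0 = 12 > T = 6, so X_t >= 12 − t >= 6 > 0 for every t <= 6: the floor at 0 (the 'and X > 0' condition) never binds. Hence X_6 = X_0 + Σ_{t<6} Y_t with i.i.d. increments Y_t = y(d_t) ∈ {+1, −1, 0}.
Outcome values over d=0..5: [1, 1, 1, 1, 1, -1]
Σy = 4, Σy² = 6, M = 6
μ = 4/6 = 2/3,  σ² = 6/6 − (2/3)² = 5/9
Independent increments: Var[X_6] = 6·σ² = 6·(5/9) = 10/3


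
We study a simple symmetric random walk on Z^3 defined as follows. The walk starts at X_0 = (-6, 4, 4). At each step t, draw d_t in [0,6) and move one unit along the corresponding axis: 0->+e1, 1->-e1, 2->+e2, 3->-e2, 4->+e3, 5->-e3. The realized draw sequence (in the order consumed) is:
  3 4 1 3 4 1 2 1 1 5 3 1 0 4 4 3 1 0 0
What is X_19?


t=0: X=(-6, 4, 4), d=3 → -e2, X_1=(-6, 3, 4)
t=1: X=(-6, 3, 4), d=4 → +e3, X_2=(-6, 3, 5)
t=2: X=(-6, 3, 5), d=1 → -e1, X_3=(-7, 3, 5)
t=3: X=(-7, 3, 5), d=3 → -e2, X_4=(-7, 2, 5)
t=4: X=(-7, 2, 5), d=4 → +e3, X_5=(-7, 2, 6)
t=5: X=(-7, 2, 6), d=1 → -e1, X_6=(-8, 2, 6)
t=6: X=(-8, 2, 6), d=2 → +e2, X_7=(-8, 3, 6)
t=7: X=(-8, 3, 6), d=1 → -e1, X_8=(-9, 3, 6)
t=8: X=(-9, 3, 6), d=1 → -e1, X_9=(-10, 3, 6)
t=9: X=(-10, 3, 6), d=5 → -e3, X_10=(-10, 3, 5)
t=10: X=(-10, 3, 5), d=3 → -e2, X_11=(-10, 2, 5)
t=11: X=(-10, 2, 5), d=1 → -e1, X_12=(-11, 2, 5)
t=12: X=(-11, 2, 5), d=0 → +e1, X_13=(-10, 2, 5)
t=13: X=(-10, 2, 5), d=4 → +e3, X_14=(-10, 2, 6)
t=14: X=(-10, 2, 6), d=4 → +e3, X_15=(-10, 2, 7)
t=15: X=(-10, 2, 7), d=3 → -e2, X_16=(-10, 1, 7)
t=16: X=(-10, 1, 7), d=1 → -e1, X_17=(-11, 1, 7)
t=17: X=(-11, 1, 7), d=0 → +e1, X_18=(-10, 1, 7)
t=18: X=(-10, 1, 7), d=0 → +e1, X_19=(-9, 1, 7)

(-9, 1, 7)


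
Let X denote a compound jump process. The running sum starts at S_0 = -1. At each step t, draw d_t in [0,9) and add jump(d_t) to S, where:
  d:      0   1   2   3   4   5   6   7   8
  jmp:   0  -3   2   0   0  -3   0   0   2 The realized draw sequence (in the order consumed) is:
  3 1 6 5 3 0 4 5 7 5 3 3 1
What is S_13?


t=0: S=-1, d=3, jump=0, S_1=-1
t=1: S=-1, d=1, jump=-3, S_2=-4
t=2: S=-4, d=6, jump=0, S_3=-4
t=3: S=-4, d=5, jump=-3, S_4=-7
t=4: S=-7, d=3, jump=0, S_5=-7
t=5: S=-7, d=0, jump=0, S_6=-7
t=6: S=-7, d=4, jump=0, S_7=-7
t=7: S=-7, d=5, jump=-3, S_8=-10
t=8: S=-10, d=7, jump=0, S_9=-10
t=9: S=-10, d=5, jump=-3, S_10=-13
t=10: S=-13, d=3, jump=0, S_11=-13
t=11: S=-13, d=3, jump=0, S_12=-13
t=12: S=-13, d=1, jump=-3, S_13=-16

-16


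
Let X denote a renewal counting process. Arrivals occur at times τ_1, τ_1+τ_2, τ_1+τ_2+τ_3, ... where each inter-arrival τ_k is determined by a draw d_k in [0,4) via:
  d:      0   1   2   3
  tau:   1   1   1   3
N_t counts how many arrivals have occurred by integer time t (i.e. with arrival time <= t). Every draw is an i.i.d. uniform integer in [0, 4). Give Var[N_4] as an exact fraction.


Inter-arrival values over d=0..3: [1, 1, 1, 3]
Each d has probability 1/4, so the pmf of τ is: f(1) = 3/4, f(3) = 1/4
Let p_n(j) = P(N_n = j), with p_0 = [1]. Condition on τ_1: p_n(0) = P(τ > n), and for j >= 1, p_n(j) = Σ_{k<=n} f(k)·p_{n−k}(j−1)
p_1 = [1/4, 3/4]  (j = 0..1)
p_2 = [1/4, 3/16, 9/16]  (j = 0..2)
p_3 = [0, 7/16, 9/64, 27/64]  (j = 0..3)
p_4 = [0, 1/16, 33/64, 27/256, 81/256]  (j = 0..4)
E[N_4] = Σ j·p_4(j) = 685/256;  E[N_4²] = Σ j²·p_4(j) = 2083/256
Var[N_4] = 2083/256 − (685/256)² = 64023/65536

64023/65536


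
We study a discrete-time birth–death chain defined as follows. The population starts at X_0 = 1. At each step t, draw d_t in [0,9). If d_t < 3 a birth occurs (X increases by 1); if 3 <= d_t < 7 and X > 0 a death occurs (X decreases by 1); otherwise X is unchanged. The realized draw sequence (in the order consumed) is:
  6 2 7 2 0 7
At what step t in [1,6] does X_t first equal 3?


5

t=0: X=1, d=6 → death, X_1=0
t=1: X=0, d=2 → birth, X_2=1
t=2: X=1, d=7 → hold, X_3=1
t=3: X=1, d=2 → birth, X_4=2
t=4: X=2, d=0 → birth, X_5=3
t=5: X=3, d=7 → hold, X_6=3


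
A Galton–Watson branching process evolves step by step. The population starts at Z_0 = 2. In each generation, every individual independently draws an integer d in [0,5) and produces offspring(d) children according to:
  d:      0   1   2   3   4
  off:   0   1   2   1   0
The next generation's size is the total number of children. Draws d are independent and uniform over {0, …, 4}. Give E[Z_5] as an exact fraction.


2048/3125

Outcome values over d=0..4: [0, 1, 2, 1, 0]
Σy = 4, Σy² = 6, M = 5
μ = 4/5 = 4/5,  σ² = 6/5 − (4/5)² = 14/25
E[Z_0] = 2
E[Z_1] = 4/5·E[Z_0] = 8/5
E[Z_2] = 4/5·E[Z_1] = 32/25
E[Z_3] = 4/5·E[Z_2] = 128/125
E[Z_4] = 4/5·E[Z_3] = 512/625
E[Z_5] = 4/5·E[Z_4] = 2048/3125


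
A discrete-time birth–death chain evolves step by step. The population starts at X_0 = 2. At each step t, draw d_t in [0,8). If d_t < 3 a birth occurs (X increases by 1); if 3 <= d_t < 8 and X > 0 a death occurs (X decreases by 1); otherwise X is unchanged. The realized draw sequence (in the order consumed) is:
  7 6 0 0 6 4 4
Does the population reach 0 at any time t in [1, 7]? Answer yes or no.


yes

t=0: X=2, d=7 → death, X_1=1
t=1: X=1, d=6 → death, X_2=0
t=2: X=0, d=0 → birth, X_3=1
t=3: X=1, d=0 → birth, X_4=2
t=4: X=2, d=6 → death, X_5=1
t=5: X=1, d=4 → death, X_6=0
t=6: X=0, d=4 → hold, X_7=0


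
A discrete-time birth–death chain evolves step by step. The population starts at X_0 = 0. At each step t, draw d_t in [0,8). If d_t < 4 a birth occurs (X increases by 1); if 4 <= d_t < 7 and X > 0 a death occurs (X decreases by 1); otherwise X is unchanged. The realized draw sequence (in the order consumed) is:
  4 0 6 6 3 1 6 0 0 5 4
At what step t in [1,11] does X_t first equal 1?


2

t=0: X=0, d=4 → hold, X_1=0
t=1: X=0, d=0 → birth, X_2=1
t=2: X=1, d=6 → death, X_3=0
t=3: X=0, d=6 → hold, X_4=0
t=4: X=0, d=3 → birth, X_5=1
t=5: X=1, d=1 → birth, X_6=2
t=6: X=2, d=6 → death, X_7=1
t=7: X=1, d=0 → birth, X_8=2
t=8: X=2, d=0 → birth, X_9=3
t=9: X=3, d=5 → death, X_10=2
t=10: X=2, d=4 → death, X_11=1


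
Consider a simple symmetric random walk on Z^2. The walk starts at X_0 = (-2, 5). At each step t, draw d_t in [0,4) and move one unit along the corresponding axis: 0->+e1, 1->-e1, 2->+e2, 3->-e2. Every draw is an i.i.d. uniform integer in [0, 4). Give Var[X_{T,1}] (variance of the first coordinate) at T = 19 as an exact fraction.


19/2

Outcome values over d=0..3: [1, -1, 0, 0]
Σy = 0, Σy² = 2, M = 4
μ = 0/4 = 0,  σ² = 2/4 − (0)² = 1/2
Independent increments: Var[X_19] = 19·σ² = 19·(1/2) = 19/2


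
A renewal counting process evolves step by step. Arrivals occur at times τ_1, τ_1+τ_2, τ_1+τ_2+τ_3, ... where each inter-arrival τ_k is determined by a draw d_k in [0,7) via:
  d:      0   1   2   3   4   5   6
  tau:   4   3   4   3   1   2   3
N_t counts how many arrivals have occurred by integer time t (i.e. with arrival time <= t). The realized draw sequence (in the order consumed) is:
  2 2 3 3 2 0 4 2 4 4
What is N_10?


2

draw d_1=2: τ_1=4, arrival time A_1=4
draw d_2=2: τ_2=4, arrival time A_2=8
draw d_3=3: τ_3=3, arrival time A_3=11
draw d_4=3: τ_4=3, arrival time A_4=14
draw d_5=2: τ_5=4, arrival time A_5=18
draw d_6=0: τ_6=4, arrival time A_6=22
draw d_7=4: τ_7=1, arrival time A_7=23
draw d_8=2: τ_8=4, arrival time A_8=27
draw d_9=4: τ_9=1, arrival time A_9=28
draw d_10=4: τ_10=1, arrival time A_10=29
N_t over t=0..10: 0:0 1:0 2:0 3:0 4:1 5:1 6:1 7:1 8:2 9:2 10:2


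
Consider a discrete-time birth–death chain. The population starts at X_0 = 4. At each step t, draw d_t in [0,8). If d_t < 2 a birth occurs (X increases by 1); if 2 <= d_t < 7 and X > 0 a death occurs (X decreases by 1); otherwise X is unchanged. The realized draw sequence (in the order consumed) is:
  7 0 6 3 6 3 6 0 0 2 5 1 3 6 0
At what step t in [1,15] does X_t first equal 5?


2

t=0: X=4, d=7 → hold, X_1=4
t=1: X=4, d=0 → birth, X_2=5
t=2: X=5, d=6 → death, X_3=4
t=3: X=4, d=3 → death, X_4=3
t=4: X=3, d=6 → death, X_5=2
t=5: X=2, d=3 → death, X_6=1
t=6: X=1, d=6 → death, X_7=0
t=7: X=0, d=0 → birth, X_8=1
t=8: X=1, d=0 → birth, X_9=2
t=9: X=2, d=2 → death, X_10=1
t=10: X=1, d=5 → death, X_11=0
t=11: X=0, d=1 → birth, X_12=1
t=12: X=1, d=3 → death, X_13=0
t=13: X=0, d=6 → hold, X_14=0
t=14: X=0, d=0 → birth, X_15=1


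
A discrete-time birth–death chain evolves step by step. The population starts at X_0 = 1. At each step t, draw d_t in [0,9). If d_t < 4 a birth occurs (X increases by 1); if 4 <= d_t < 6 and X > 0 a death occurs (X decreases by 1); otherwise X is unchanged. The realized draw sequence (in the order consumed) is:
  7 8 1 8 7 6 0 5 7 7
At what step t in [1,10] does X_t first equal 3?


7

t=0: X=1, d=7 → hold, X_1=1
t=1: X=1, d=8 → hold, X_2=1
t=2: X=1, d=1 → birth, X_3=2
t=3: X=2, d=8 → hold, X_4=2
t=4: X=2, d=7 → hold, X_5=2
t=5: X=2, d=6 → hold, X_6=2
t=6: X=2, d=0 → birth, X_7=3
t=7: X=3, d=5 → death, X_8=2
t=8: X=2, d=7 → hold, X_9=2
t=9: X=2, d=7 → hold, X_10=2


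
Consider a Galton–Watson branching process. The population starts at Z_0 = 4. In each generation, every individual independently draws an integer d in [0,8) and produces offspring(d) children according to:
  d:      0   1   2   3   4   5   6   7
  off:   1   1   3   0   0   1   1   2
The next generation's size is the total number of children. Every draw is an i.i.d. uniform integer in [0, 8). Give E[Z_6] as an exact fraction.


531441/65536

Outcome values over d=0..7: [1, 1, 3, 0, 0, 1, 1, 2]
Σy = 9, Σy² = 17, M = 8
μ = 9/8 = 9/8,  σ² = 17/8 − (9/8)² = 55/64
E[Z_0] = 4
E[Z_1] = 9/8·E[Z_0] = 9/2
E[Z_2] = 9/8·E[Z_1] = 81/16
E[Z_3] = 9/8·E[Z_2] = 729/128
E[Z_4] = 9/8·E[Z_3] = 6561/1024
E[Z_5] = 9/8·E[Z_4] = 59049/8192
E[Z_6] = 9/8·E[Z_5] = 531441/65536


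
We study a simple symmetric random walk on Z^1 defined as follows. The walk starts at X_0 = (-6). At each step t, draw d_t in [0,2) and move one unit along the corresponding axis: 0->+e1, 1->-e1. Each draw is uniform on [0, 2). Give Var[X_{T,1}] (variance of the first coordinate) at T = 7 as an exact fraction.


Outcome values over d=0..1: [1, -1]
Σy = 0, Σy² = 2, M = 2
μ = 0/2 = 0,  σ² = 2/2 − (0)² = 1
Independent increments: Var[X_7] = 7·σ² = 7·(1) = 7

7


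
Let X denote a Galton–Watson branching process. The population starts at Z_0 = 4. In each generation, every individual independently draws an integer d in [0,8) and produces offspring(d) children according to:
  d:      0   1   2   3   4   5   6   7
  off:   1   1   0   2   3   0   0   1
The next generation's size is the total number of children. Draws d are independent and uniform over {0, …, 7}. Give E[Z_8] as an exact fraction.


4

Outcome values over d=0..7: [1, 1, 0, 2, 3, 0, 0, 1]
Σy = 8, Σy² = 16, M = 8
μ = 8/8 = 1,  σ² = 16/8 − (1)² = 1
E[Z_0] = 4
E[Z_1] = 1·E[Z_0] = 4
E[Z_2] = 1·E[Z_1] = 4
E[Z_3] = 1·E[Z_2] = 4
E[Z_4] = 1·E[Z_3] = 4
E[Z_5] = 1·E[Z_4] = 4
E[Z_6] = 1·E[Z_5] = 4
E[Z_7] = 1·E[Z_6] = 4
E[Z_8] = 1·E[Z_7] = 4


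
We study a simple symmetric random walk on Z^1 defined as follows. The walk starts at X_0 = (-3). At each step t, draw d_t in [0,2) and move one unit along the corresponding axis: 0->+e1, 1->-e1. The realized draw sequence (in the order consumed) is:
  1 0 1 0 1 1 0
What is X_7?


t=0: X=(-3), d=1 → -e1, X_1=(-4)
t=1: X=(-4), d=0 → +e1, X_2=(-3)
t=2: X=(-3), d=1 → -e1, X_3=(-4)
t=3: X=(-4), d=0 → +e1, X_4=(-3)
t=4: X=(-3), d=1 → -e1, X_5=(-4)
t=5: X=(-4), d=1 → -e1, X_6=(-5)
t=6: X=(-5), d=0 → +e1, X_7=(-4)

(-4)


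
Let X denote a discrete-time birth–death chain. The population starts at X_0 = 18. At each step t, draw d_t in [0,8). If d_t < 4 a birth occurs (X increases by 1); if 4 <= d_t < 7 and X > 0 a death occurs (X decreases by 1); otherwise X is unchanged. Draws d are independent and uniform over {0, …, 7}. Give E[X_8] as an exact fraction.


19

X can drop by at most 1 per step and X_0 = 18 > T = 8, so X_t >= 18 − t >= 10 > 0 for every t <= 8: the floor at 0 (the 'and X > 0' condition) never binds. Hence X_8 = X_0 + Σ_{t<8} Y_t with i.i.d. increments Y_t = y(d_t) ∈ {+1, −1, 0}.
Outcome values over d=0..7: [1, 1, 1, 1, -1, -1, -1, 0]
Σy = 1, Σy² = 7, M = 8
μ = 1/8 = 1/8,  σ² = 7/8 − (1/8)² = 55/64
E[X_8] = 18 + 8·(1/8) = 19


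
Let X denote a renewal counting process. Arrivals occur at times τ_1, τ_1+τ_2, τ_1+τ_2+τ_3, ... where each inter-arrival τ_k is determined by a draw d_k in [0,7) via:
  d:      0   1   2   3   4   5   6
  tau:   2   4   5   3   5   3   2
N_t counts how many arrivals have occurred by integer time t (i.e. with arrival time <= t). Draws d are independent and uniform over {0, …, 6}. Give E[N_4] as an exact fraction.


Inter-arrival values over d=0..6: [2, 4, 5, 3, 5, 3, 2]
Each d has probability 1/7, so the pmf of τ is: f(2) = 2/7, f(3) = 2/7, f(4) = 1/7, f(5) = 2/7
Renewal equation for m(n) = E[N_n]: condition on τ_1 = k (if k <= n, one arrival plus a fresh copy on the remaining n−k steps): m(n) = F(n) + Σ_{k<=n} f(k)·m(n−k), where F(n) = P(τ <= n) and m(0) = 0
m(1) = F(1) = 0
m(2) = F(2) = 2/7
m(3) = F(3) = 4/7
m(4) = F(4) + f(2)·m(2) = 5/7 + 2/7·2/7 = 39/49
E[N_4] = m(4) = 39/49

39/49


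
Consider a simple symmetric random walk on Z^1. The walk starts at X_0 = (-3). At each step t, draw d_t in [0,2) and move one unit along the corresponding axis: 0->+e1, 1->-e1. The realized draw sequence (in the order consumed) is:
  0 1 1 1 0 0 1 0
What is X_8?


(-3)

t=0: X=(-3), d=0 → +e1, X_1=(-2)
t=1: X=(-2), d=1 → -e1, X_2=(-3)
t=2: X=(-3), d=1 → -e1, X_3=(-4)
t=3: X=(-4), d=1 → -e1, X_4=(-5)
t=4: X=(-5), d=0 → +e1, X_5=(-4)
t=5: X=(-4), d=0 → +e1, X_6=(-3)
t=6: X=(-3), d=1 → -e1, X_7=(-4)
t=7: X=(-4), d=0 → +e1, X_8=(-3)


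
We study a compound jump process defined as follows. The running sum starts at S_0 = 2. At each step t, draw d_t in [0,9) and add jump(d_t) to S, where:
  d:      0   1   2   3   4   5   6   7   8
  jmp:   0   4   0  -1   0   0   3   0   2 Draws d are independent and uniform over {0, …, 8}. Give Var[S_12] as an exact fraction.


824/27

Outcome values over d=0..8: [0, 4, 0, -1, 0, 0, 3, 0, 2]
Σy = 8, Σy² = 30, M = 9
μ = 8/9 = 8/9,  σ² = 30/9 − (8/9)² = 206/81
Independent increments: Var[S_12] = 12·σ² = 12·(206/81) = 824/27


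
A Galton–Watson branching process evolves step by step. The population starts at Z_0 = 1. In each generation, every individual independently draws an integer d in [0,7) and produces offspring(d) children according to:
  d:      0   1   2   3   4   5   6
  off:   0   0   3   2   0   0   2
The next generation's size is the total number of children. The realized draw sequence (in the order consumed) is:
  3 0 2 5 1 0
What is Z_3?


gen 0: Z_0=1, draws=[3], offspring=[2], Z_1=2
gen 1: Z_1=2, draws=[0, 2], offspring=[0, 3], Z_2=3
gen 2: Z_2=3, draws=[5, 1, 0], offspring=[0, 0, 0], Z_3=0

0


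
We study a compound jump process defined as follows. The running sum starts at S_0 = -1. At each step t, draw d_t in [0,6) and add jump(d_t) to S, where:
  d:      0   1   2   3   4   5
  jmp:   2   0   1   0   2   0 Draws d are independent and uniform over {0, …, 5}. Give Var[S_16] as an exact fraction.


Outcome values over d=0..5: [2, 0, 1, 0, 2, 0]
Σy = 5, Σy² = 9, M = 6
μ = 5/6 = 5/6,  σ² = 9/6 − (5/6)² = 29/36
Independent increments: Var[S_16] = 16·σ² = 16·(29/36) = 116/9

116/9


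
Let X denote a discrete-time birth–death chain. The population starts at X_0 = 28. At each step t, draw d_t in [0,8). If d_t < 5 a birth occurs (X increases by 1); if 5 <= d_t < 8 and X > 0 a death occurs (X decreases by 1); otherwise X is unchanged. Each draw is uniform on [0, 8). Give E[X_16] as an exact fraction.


X can drop by at most 1 per step and X_0 = 28 > T = 16, so X_t >= 28 − t >= 12 > 0 for every t <= 16: the floor at 0 (the 'and X > 0' condition) never binds. Hence X_16 = X_0 + Σ_{t<16} Y_t with i.i.d. increments Y_t = y(d_t) ∈ {+1, −1, 0}.
Outcome values over d=0..7: [1, 1, 1, 1, 1, -1, -1, -1]
Σy = 2, Σy² = 8, M = 8
μ = 2/8 = 1/4,  σ² = 8/8 − (1/4)² = 15/16
E[X_16] = 28 + 16·(1/4) = 32

32


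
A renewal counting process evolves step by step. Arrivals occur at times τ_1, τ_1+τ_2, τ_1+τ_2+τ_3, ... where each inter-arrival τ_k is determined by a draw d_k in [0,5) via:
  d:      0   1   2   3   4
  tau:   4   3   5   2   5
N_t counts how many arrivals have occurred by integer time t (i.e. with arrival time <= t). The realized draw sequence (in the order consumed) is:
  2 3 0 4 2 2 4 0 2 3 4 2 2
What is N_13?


3

draw d_1=2: τ_1=5, arrival time A_1=5
draw d_2=3: τ_2=2, arrival time A_2=7
draw d_3=0: τ_3=4, arrival time A_3=11
draw d_4=4: τ_4=5, arrival time A_4=16
draw d_5=2: τ_5=5, arrival time A_5=21
draw d_6=2: τ_6=5, arrival time A_6=26
draw d_7=4: τ_7=5, arrival time A_7=31
draw d_8=0: τ_8=4, arrival time A_8=35
draw d_9=2: τ_9=5, arrival time A_9=40
draw d_10=3: τ_10=2, arrival time A_10=42
draw d_11=4: τ_11=5, arrival time A_11=47
draw d_12=2: τ_12=5, arrival time A_12=52
draw d_13=2: τ_13=5, arrival time A_13=57
N_t over t=0..13: 0:0 1:0 2:0 3:0 4:0 5:1 6:1 7:2 8:2 9:2 10:2 11:3 12:3 13:3


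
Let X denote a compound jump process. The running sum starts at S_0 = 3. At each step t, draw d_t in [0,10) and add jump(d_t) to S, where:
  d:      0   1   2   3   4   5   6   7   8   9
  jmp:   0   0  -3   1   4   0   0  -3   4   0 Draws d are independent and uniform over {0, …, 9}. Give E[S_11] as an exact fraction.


63/10

Outcome values over d=0..9: [0, 0, -3, 1, 4, 0, 0, -3, 4, 0]
Σy = 3, Σy² = 51, M = 10
μ = 3/10 = 3/10,  σ² = 51/10 − (3/10)² = 501/100
E[S_11] = 3 + 11·(3/10) = 63/10


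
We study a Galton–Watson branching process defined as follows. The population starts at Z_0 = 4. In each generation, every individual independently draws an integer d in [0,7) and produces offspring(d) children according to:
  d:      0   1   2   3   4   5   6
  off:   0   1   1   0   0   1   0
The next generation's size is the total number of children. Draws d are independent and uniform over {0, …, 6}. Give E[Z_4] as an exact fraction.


Outcome values over d=0..6: [0, 1, 1, 0, 0, 1, 0]
Σy = 3, Σy² = 3, M = 7
μ = 3/7 = 3/7,  σ² = 3/7 − (3/7)² = 12/49
E[Z_0] = 4
E[Z_1] = 3/7·E[Z_0] = 12/7
E[Z_2] = 3/7·E[Z_1] = 36/49
E[Z_3] = 3/7·E[Z_2] = 108/343
E[Z_4] = 3/7·E[Z_3] = 324/2401

324/2401


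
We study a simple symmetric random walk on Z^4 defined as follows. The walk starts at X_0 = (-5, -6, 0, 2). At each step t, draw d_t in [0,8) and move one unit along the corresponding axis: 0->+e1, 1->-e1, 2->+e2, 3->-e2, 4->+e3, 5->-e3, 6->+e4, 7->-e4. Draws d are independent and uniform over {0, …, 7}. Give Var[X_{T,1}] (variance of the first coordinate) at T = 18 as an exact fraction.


9/2

Outcome values over d=0..7: [1, -1, 0, 0, 0, 0, 0, 0]
Σy = 0, Σy² = 2, M = 8
μ = 0/8 = 0,  σ² = 2/8 − (0)² = 1/4
Independent increments: Var[X_18] = 18·σ² = 18·(1/4) = 9/2


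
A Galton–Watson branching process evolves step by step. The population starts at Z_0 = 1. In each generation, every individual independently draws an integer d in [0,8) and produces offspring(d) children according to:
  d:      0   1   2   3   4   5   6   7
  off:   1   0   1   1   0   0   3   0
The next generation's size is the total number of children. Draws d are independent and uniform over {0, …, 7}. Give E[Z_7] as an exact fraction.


2187/16384

Outcome values over d=0..7: [1, 0, 1, 1, 0, 0, 3, 0]
Σy = 6, Σy² = 12, M = 8
μ = 6/8 = 3/4,  σ² = 12/8 − (3/4)² = 15/16
E[Z_0] = 1
E[Z_1] = 3/4·E[Z_0] = 3/4
E[Z_2] = 3/4·E[Z_1] = 9/16
E[Z_3] = 3/4·E[Z_2] = 27/64
E[Z_4] = 3/4·E[Z_3] = 81/256
E[Z_5] = 3/4·E[Z_4] = 243/1024
E[Z_6] = 3/4·E[Z_5] = 729/4096
E[Z_7] = 3/4·E[Z_6] = 2187/16384


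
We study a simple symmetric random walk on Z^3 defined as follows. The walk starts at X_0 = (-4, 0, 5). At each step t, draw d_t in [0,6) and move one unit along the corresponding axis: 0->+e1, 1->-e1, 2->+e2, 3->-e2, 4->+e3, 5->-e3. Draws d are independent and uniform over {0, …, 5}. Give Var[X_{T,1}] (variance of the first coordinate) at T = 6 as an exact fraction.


2

Outcome values over d=0..5: [1, -1, 0, 0, 0, 0]
Σy = 0, Σy² = 2, M = 6
μ = 0/6 = 0,  σ² = 2/6 − (0)² = 1/3
Independent increments: Var[X_6] = 6·σ² = 6·(1/3) = 2


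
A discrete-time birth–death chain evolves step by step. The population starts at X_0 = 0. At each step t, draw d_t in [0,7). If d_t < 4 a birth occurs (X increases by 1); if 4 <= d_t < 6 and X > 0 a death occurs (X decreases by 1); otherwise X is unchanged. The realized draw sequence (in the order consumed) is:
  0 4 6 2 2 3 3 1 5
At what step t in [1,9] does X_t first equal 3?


t=0: X=0, d=0 → birth, X_1=1
t=1: X=1, d=4 → death, X_2=0
t=2: X=0, d=6 → hold, X_3=0
t=3: X=0, d=2 → birth, X_4=1
t=4: X=1, d=2 → birth, X_5=2
t=5: X=2, d=3 → birth, X_6=3
t=6: X=3, d=3 → birth, X_7=4
t=7: X=4, d=1 → birth, X_8=5
t=8: X=5, d=5 → death, X_9=4

6


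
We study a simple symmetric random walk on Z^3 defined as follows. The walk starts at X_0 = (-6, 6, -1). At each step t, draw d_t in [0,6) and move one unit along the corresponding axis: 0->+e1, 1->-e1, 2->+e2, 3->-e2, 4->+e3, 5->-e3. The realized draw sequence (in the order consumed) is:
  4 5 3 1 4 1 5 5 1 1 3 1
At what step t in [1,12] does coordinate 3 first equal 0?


t=0: X=(-6, 6, -1), d=4 → +e3, X_1=(-6, 6, 0)
t=1: X=(-6, 6, 0), d=5 → -e3, X_2=(-6, 6, -1)
t=2: X=(-6, 6, -1), d=3 → -e2, X_3=(-6, 5, -1)
t=3: X=(-6, 5, -1), d=1 → -e1, X_4=(-7, 5, -1)
t=4: X=(-7, 5, -1), d=4 → +e3, X_5=(-7, 5, 0)
t=5: X=(-7, 5, 0), d=1 → -e1, X_6=(-8, 5, 0)
t=6: X=(-8, 5, 0), d=5 → -e3, X_7=(-8, 5, -1)
t=7: X=(-8, 5, -1), d=5 → -e3, X_8=(-8, 5, -2)
t=8: X=(-8, 5, -2), d=1 → -e1, X_9=(-9, 5, -2)
t=9: X=(-9, 5, -2), d=1 → -e1, X_10=(-10, 5, -2)
t=10: X=(-10, 5, -2), d=3 → -e2, X_11=(-10, 4, -2)
t=11: X=(-10, 4, -2), d=1 → -e1, X_12=(-11, 4, -2)

1


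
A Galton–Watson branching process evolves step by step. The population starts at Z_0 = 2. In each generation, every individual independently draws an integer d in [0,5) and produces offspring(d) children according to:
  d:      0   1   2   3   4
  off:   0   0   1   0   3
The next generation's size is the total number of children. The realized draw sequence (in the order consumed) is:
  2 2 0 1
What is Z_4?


gen 0: Z_0=2, draws=[2, 2], offspring=[1, 1], Z_1=2
gen 1: Z_1=2, draws=[0, 1], offspring=[0, 0], Z_2=0
gen 2: Z_2=0, draws=[], offspring=[], Z_3=0
gen 3: Z_3=0, draws=[], offspring=[], Z_4=0

0


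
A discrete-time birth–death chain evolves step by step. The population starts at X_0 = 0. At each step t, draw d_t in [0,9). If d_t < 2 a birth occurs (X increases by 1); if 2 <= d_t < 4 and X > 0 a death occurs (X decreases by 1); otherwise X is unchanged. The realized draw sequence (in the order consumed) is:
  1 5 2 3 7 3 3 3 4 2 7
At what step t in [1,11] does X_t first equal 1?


1

t=0: X=0, d=1 → birth, X_1=1
t=1: X=1, d=5 → hold, X_2=1
t=2: X=1, d=2 → death, X_3=0
t=3: X=0, d=3 → hold, X_4=0
t=4: X=0, d=7 → hold, X_5=0
t=5: X=0, d=3 → hold, X_6=0
t=6: X=0, d=3 → hold, X_7=0
t=7: X=0, d=3 → hold, X_8=0
t=8: X=0, d=4 → hold, X_9=0
t=9: X=0, d=2 → hold, X_10=0
t=10: X=0, d=7 → hold, X_11=0


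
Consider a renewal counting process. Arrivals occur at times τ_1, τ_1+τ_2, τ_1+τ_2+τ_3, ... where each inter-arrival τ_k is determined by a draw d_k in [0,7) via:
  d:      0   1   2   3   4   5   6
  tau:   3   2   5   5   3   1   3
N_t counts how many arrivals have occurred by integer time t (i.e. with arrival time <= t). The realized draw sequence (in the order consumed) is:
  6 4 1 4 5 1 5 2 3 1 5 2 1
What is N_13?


draw d_1=6: τ_1=3, arrival time A_1=3
draw d_2=4: τ_2=3, arrival time A_2=6
draw d_3=1: τ_3=2, arrival time A_3=8
draw d_4=4: τ_4=3, arrival time A_4=11
draw d_5=5: τ_5=1, arrival time A_5=12
draw d_6=1: τ_6=2, arrival time A_6=14
draw d_7=5: τ_7=1, arrival time A_7=15
draw d_8=2: τ_8=5, arrival time A_8=20
draw d_9=3: τ_9=5, arrival time A_9=25
draw d_10=1: τ_10=2, arrival time A_10=27
draw d_11=5: τ_11=1, arrival time A_11=28
draw d_12=2: τ_12=5, arrival time A_12=33
draw d_13=1: τ_13=2, arrival time A_13=35
N_t over t=0..13: 0:0 1:0 2:0 3:1 4:1 5:1 6:2 7:2 8:3 9:3 10:3 11:4 12:5 13:5

5


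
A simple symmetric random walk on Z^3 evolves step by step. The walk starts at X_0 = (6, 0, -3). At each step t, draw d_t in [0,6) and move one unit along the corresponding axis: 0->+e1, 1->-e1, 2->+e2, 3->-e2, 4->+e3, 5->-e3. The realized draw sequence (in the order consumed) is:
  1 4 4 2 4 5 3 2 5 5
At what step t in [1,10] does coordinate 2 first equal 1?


t=0: X=(6, 0, -3), d=1 → -e1, X_1=(5, 0, -3)
t=1: X=(5, 0, -3), d=4 → +e3, X_2=(5, 0, -2)
t=2: X=(5, 0, -2), d=4 → +e3, X_3=(5, 0, -1)
t=3: X=(5, 0, -1), d=2 → +e2, X_4=(5, 1, -1)
t=4: X=(5, 1, -1), d=4 → +e3, X_5=(5, 1, 0)
t=5: X=(5, 1, 0), d=5 → -e3, X_6=(5, 1, -1)
t=6: X=(5, 1, -1), d=3 → -e2, X_7=(5, 0, -1)
t=7: X=(5, 0, -1), d=2 → +e2, X_8=(5, 1, -1)
t=8: X=(5, 1, -1), d=5 → -e3, X_9=(5, 1, -2)
t=9: X=(5, 1, -2), d=5 → -e3, X_10=(5, 1, -3)

4


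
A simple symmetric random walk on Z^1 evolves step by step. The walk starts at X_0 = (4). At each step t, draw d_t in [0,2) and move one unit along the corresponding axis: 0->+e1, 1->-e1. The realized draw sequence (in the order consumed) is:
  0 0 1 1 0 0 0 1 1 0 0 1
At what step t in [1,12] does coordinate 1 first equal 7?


7

t=0: X=(4), d=0 → +e1, X_1=(5)
t=1: X=(5), d=0 → +e1, X_2=(6)
t=2: X=(6), d=1 → -e1, X_3=(5)
t=3: X=(5), d=1 → -e1, X_4=(4)
t=4: X=(4), d=0 → +e1, X_5=(5)
t=5: X=(5), d=0 → +e1, X_6=(6)
t=6: X=(6), d=0 → +e1, X_7=(7)
t=7: X=(7), d=1 → -e1, X_8=(6)
t=8: X=(6), d=1 → -e1, X_9=(5)
t=9: X=(5), d=0 → +e1, X_10=(6)
t=10: X=(6), d=0 → +e1, X_11=(7)
t=11: X=(7), d=1 → -e1, X_12=(6)
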